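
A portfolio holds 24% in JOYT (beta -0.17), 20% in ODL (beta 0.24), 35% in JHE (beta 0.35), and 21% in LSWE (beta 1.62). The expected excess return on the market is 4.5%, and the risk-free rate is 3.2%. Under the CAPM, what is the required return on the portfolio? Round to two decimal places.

5.31%

β_P = Σ w_i β_i = 0.24×-0.17 + 0.20×0.24 + 0.35×0.35 + 0.21×1.62 = 0.4699
E(R_P) = R_f + β_P × MRP = 3.2% + 0.4699 × 4.5% = 5.31%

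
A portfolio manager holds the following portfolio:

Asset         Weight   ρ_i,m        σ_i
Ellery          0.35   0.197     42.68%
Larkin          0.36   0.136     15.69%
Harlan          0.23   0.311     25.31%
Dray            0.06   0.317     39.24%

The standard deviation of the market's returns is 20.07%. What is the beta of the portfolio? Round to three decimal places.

0.312

β_Ellery = 0.197 × 42.68% / 20.07% = 0.4189
β_Larkin = 0.136 × 15.69% / 20.07% = 0.1063
β_Harlan = 0.311 × 25.31% / 20.07% = 0.3922
β_Dray = 0.317 × 39.24% / 20.07% = 0.6198
β_P = Σ w_i β_i = 0.35×0.4189 + 0.36×0.1063 + 0.23×0.3922 + 0.06×0.6198 = 0.3123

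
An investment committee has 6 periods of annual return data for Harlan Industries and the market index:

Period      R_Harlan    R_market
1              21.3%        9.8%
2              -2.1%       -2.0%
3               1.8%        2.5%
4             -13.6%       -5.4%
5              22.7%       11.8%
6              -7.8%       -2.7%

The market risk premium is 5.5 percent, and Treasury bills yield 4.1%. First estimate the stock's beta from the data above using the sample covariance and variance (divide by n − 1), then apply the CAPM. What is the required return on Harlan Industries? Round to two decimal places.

15.74%

Mean R_i = (21.3 − 2.1 + 1.8 − 13.6 + 22.7 − 7.8) / 6 = 3.7167%
Mean R_m = (9.8 − 2.0 + 2.5 − 5.4 + 11.8 − 2.7) / 6 = 2.3333%
Σ(R_i − R̄_i)(R_m − R̄_m) = 527.7667  ⇒  Cov = 527.7667 / 5 = 105.5533
Σ(R_m − R̄_m)² = 249.3133  ⇒  Var(R_m) = 249.3133 / 5 = 49.8627
β = Cov / Var(R_m) = 105.5533 / 49.8627 = 2.1169
E(R) = R_f + β × MRP = 4.1% + 2.1169 × 5.5% = 15.74%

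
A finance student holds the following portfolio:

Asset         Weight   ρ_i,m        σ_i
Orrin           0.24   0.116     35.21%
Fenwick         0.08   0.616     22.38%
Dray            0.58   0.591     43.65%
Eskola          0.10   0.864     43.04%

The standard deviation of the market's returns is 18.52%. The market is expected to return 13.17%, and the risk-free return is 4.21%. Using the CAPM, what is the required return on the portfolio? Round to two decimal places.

14.26%

β_Orrin = 0.116 × 35.21% / 18.52% = 0.2205
β_Fenwick = 0.616 × 22.38% / 18.52% = 0.7444
β_Dray = 0.591 × 43.65% / 18.52% = 1.3929
β_Eskola = 0.864 × 43.04% / 18.52% = 2.0079
β_P = Σ w_i β_i = 0.24×0.2205 + 0.08×0.7444 + 0.58×1.3929 + 0.10×2.0079 = 1.1211
MRP = 13.17% − 4.21% = 8.96%
E(R_P) = R_f + β_P × MRP = 4.21% + 1.1211 × 8.96% = 14.26%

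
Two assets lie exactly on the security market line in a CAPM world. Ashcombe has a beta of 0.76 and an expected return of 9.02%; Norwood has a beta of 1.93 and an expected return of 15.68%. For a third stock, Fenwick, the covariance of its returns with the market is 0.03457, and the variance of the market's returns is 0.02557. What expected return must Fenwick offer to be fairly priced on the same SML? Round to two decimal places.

12.39%

MRP = (15.68% − 9.02%) / (1.93 − 0.76) = 5.6923%
R_f = 9.02% − 0.76 × 5.6923% = 4.6939%
β_Fenwick = Cov / Var(R_m) = 0.03457 / 0.02557 = 1.3520
E(R_Fenwick) = R_f + β × MRP = 4.6939% + 1.3520 × 5.6923% = 12.39%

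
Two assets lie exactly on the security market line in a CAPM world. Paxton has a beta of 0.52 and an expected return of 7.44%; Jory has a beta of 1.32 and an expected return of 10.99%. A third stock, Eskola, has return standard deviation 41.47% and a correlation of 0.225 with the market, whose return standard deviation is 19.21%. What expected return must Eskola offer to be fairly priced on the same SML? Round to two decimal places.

MRP = (10.99% − 7.44%) / (1.32 − 0.52) = 4.4375%
R_f = 7.44% − 0.52 × 4.4375% = 5.1325%
β_Eskola = ρ·σ_i/σ_m = 0.225 × 41.47 / 19.21 = 0.4857
E(R_Eskola) = R_f + β × MRP = 5.1325% + 0.4857 × 4.4375% = 7.29%

7.29%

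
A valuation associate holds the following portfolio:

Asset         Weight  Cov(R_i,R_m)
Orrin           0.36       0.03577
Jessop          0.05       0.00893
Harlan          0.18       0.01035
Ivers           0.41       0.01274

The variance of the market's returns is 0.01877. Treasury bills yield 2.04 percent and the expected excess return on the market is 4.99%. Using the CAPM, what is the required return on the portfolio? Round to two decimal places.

β_Orrin = 0.03577 / 0.01877 = 1.9057
β_Jessop = 0.00893 / 0.01877 = 0.4758
β_Harlan = 0.01035 / 0.01877 = 0.5514
β_Ivers = 0.01274 / 0.01877 = 0.6787
β_P = Σ w_i β_i = 0.36×1.9057 + 0.05×0.4758 + 0.18×0.5514 + 0.41×0.6787 = 1.0874
E(R_P) = R_f + β_P × MRP = 2.04% + 1.0874 × 4.99% = 7.47%

7.47%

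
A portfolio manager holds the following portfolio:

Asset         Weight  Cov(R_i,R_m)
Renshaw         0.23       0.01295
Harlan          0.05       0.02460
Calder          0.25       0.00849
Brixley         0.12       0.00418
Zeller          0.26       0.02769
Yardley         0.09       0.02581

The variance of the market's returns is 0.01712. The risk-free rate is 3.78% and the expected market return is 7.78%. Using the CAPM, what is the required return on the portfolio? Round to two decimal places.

7.60%

β_Renshaw = 0.01295 / 0.01712 = 0.7564
β_Harlan = 0.02460 / 0.01712 = 1.4369
β_Calder = 0.00849 / 0.01712 = 0.4959
β_Brixley = 0.00418 / 0.01712 = 0.2442
β_Zeller = 0.02769 / 0.01712 = 1.6174
β_Yardley = 0.02581 / 0.01712 = 1.5076
β_P = Σ w_i β_i = 0.23×0.7564 + 0.05×1.4369 + 0.25×0.4959 + 0.12×0.2442 + 0.26×1.6174 + 0.09×1.5076 = 0.9553
MRP = 7.78% − 3.78% = 4.00%
E(R_P) = R_f + β_P × MRP = 3.78% + 0.9553 × 4.00% = 7.60%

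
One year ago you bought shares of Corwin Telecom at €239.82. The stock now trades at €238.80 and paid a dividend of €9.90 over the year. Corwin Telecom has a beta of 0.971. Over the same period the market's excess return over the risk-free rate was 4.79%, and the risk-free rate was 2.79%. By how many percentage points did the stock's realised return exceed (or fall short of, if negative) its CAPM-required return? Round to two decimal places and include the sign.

-3.74%

Realised HPR = (P1 + D1 − P0) / P0 = (238.80 + 9.90 − 239.82) / 239.82 = 8.88 / 239.82 = 3.7028%
CAPM required = R_f + β·MRP = 2.79% + 0.971 × 4.79% = 7.44109%
α = realised − required = 3.7028% − 7.44109% = -3.74%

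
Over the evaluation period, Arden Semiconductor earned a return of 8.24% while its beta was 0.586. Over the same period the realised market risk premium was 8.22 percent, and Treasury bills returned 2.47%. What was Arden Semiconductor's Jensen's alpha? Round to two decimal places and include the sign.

+0.95%

CAPM benchmark = R_f + β(R_m − R_f) = 2.47% + 0.586 × 8.22% = 7.28692%
α = actual − benchmark = 8.24% − 7.28692% = +0.95%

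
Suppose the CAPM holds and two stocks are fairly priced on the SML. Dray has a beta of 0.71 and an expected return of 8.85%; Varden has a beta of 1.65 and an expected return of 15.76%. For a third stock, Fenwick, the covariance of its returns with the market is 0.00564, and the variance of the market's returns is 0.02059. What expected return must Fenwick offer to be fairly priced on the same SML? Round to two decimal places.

MRP = (15.76% − 8.85%) / (1.65 − 0.71) = 7.3511%
R_f = 8.85% − 0.71 × 7.3511% = 3.6307%
β_Fenwick = Cov / Var(R_m) = 0.00564 / 0.02059 = 0.2739
E(R_Fenwick) = R_f + β × MRP = 3.6307% + 0.2739 × 7.3511% = 5.64%

5.64%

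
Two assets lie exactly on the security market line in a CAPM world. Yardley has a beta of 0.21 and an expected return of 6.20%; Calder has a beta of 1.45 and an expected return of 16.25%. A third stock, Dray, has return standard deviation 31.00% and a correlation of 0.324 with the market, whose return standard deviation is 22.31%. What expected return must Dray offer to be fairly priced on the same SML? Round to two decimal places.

8.15%

MRP = (16.25% − 6.20%) / (1.45 − 0.21) = 8.1048%
R_f = 6.20% − 0.21 × 8.1048% = 4.4980%
β_Dray = ρ·σ_i/σ_m = 0.324 × 31.00 / 22.31 = 0.4502
E(R_Dray) = R_f + β × MRP = 4.4980% + 0.4502 × 8.1048% = 8.15%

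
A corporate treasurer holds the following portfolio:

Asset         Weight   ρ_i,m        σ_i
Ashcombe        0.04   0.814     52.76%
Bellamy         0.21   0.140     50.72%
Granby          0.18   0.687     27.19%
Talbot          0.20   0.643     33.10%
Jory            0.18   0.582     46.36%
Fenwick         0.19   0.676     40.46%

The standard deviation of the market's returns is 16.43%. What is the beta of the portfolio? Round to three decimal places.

β_Ashcombe = 0.814 × 52.76% / 16.43% = 2.6139
β_Bellamy = 0.140 × 50.72% / 16.43% = 0.4322
β_Granby = 0.687 × 27.19% / 16.43% = 1.1369
β_Talbot = 0.643 × 33.10% / 16.43% = 1.2954
β_Jory = 0.582 × 46.36% / 16.43% = 1.6422
β_Fenwick = 0.676 × 40.46% / 16.43% = 1.6647
β_P = Σ w_i β_i = 0.04×2.6139 + 0.21×0.4322 + 0.18×1.1369 + 0.20×1.2954 + 0.18×1.6422 + 0.19×1.6647 = 1.2709

1.271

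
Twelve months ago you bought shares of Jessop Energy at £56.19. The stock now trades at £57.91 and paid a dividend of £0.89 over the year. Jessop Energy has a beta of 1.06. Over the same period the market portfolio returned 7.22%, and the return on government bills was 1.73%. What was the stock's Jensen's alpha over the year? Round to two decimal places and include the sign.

-2.90%

Realised HPR = (P1 + D1 − P0) / P0 = (57.91 + 0.89 − 56.19) / 56.19 = 2.61 / 56.19 = 4.6450%
MRP = 7.22% − 1.73% = 5.49%
CAPM required = R_f + β·MRP = 1.73% + 1.06 × 5.49% = 7.5494%
α = realised − required = 4.6450% − 7.5494% = -2.90%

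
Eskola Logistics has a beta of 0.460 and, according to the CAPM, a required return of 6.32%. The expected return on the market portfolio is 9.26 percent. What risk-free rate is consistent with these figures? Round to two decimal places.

E(R) = R_f + β(E(R_m) − R_f) = R_f(1 − β) + β·E(R_m)
6.32% = R_f × (1 − 0.460) + 0.460 × 9.26%
6.32% = R_f × 0.540 + 4.25960%
R_f = (6.32% − 4.25960%) / 0.540 = 3.82%

3.82%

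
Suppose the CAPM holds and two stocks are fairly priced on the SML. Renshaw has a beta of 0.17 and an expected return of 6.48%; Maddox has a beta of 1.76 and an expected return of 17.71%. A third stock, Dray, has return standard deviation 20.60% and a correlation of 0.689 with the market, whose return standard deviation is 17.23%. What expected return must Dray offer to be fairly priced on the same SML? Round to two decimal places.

11.10%

MRP = (17.71% − 6.48%) / (1.76 − 0.17) = 7.0629%
R_f = 6.48% − 0.17 × 7.0629% = 5.2793%
β_Dray = ρ·σ_i/σ_m = 0.689 × 20.60 / 17.23 = 0.8238
E(R_Dray) = R_f + β × MRP = 5.2793% + 0.8238 × 7.0629% = 11.10%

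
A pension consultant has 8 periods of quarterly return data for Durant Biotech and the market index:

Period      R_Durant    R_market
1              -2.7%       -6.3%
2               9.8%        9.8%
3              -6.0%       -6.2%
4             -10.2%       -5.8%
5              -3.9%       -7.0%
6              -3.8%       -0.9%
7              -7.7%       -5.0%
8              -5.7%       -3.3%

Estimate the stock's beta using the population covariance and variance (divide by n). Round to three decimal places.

Mean R_i = (-2.7 + 9.8 − 6.0 − 10.2 − 3.9 − 3.8 − 7.7 − 5.7) / 8 = -3.7750%
Mean R_m = (-6.3 + 9.8 − 6.2 − 5.8 − 7.0 − 0.9 − 5.0 − 3.3) / 8 = -3.0875%
Σ(R_i − R̄_i)(R_m − R̄_m) = 204.1975  ⇒  Cov = 204.1975 / 8 = 25.5247
Σ(R_m − R̄_m)² = 217.2488  ⇒  Var(R_m) = 217.2488 / 8 = 27.1561
β = Cov / Var(R_m) = 25.5247 / 27.1561 = 0.9399

0.940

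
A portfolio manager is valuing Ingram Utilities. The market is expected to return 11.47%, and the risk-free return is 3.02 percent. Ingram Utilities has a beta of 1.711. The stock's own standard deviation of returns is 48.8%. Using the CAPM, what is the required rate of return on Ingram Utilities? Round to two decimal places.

17.48%

Market risk premium = E(R_m) − R_f = 11.47% − 3.02% = 8.45%
E(R) = R_f + β × MRP = 3.02% + 1.711 × 8.45% = 17.48%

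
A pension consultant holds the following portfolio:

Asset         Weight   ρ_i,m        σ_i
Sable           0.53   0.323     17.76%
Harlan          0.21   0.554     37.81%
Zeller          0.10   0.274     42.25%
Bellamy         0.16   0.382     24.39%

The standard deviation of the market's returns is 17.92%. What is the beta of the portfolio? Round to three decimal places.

β_Sable = 0.323 × 17.76% / 17.92% = 0.3201
β_Harlan = 0.554 × 37.81% / 17.92% = 1.1689
β_Zeller = 0.274 × 42.25% / 17.92% = 0.6460
β_Bellamy = 0.382 × 24.39% / 17.92% = 0.5199
β_P = Σ w_i β_i = 0.53×0.3201 + 0.21×1.1689 + 0.10×0.6460 + 0.16×0.5199 = 0.5629

0.563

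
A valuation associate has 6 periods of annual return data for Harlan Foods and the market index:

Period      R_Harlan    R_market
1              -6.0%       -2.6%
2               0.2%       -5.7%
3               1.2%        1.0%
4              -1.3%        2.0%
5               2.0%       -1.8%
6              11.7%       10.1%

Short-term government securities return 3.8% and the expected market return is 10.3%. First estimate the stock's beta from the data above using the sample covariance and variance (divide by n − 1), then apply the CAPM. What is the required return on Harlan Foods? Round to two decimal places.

Mean R_i = (-6.0 + 0.2 + 1.2 − 1.3 + 2.0 + 11.7) / 6 = 1.3000%
Mean R_m = (-2.6 − 5.7 + 1.0 + 2.0 − 1.8 + 10.1) / 6 = 0.5000%
Σ(R_i − R̄_i)(R_m − R̄_m) = 123.7300  ⇒  Cov = 123.7300 / 5 = 24.7460
Σ(R_m − R̄_m)² = 148.0000  ⇒  Var(R_m) = 148.0000 / 5 = 29.6000
β = Cov / Var(R_m) = 24.7460 / 29.6000 = 0.8360
MRP = 10.3% − 3.8% = 6.50%
E(R) = R_f + β × MRP = 3.8% + 0.8360 × 6.5% = 9.23%

9.23%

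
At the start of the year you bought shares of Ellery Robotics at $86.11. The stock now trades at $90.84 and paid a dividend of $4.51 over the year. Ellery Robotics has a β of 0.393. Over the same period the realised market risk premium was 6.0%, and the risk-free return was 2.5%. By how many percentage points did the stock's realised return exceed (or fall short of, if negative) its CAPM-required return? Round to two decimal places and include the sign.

+5.87%

Realised HPR = (P1 + D1 − P0) / P0 = (90.84 + 4.51 − 86.11) / 86.11 = 9.24 / 86.11 = 10.7305%
CAPM required = R_f + β·MRP = 2.5% + 0.393 × 6.0% = 4.8580%
α = realised − required = 10.7305% − 4.8580% = +5.87%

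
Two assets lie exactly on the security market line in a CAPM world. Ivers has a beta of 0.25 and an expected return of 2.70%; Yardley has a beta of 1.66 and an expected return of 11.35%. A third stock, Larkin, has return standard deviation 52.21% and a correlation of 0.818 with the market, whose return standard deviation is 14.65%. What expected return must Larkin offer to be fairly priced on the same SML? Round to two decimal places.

19.05%

MRP = (11.35% − 2.70%) / (1.66 − 0.25) = 6.1348%
R_f = 2.70% − 0.25 × 6.1348% = 1.1663%
β_Larkin = ρ·σ_i/σ_m = 0.818 × 52.21 / 14.65 = 2.9152
E(R_Larkin) = R_f + β × MRP = 1.1663% + 2.9152 × 6.1348% = 19.05%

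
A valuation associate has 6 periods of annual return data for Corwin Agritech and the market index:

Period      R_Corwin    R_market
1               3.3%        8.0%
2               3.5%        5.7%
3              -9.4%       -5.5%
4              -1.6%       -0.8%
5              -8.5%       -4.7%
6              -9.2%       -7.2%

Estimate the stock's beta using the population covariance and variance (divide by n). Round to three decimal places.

0.955

Mean R_i = (3.3 + 3.5 − 9.4 − 1.6 − 8.5 − 9.2) / 6 = -3.6500%
Mean R_m = (8.0 + 5.7 − 5.5 − 0.8 − 4.7 − 7.2) / 6 = -0.7500%
Σ(R_i − R̄_i)(R_m − R̄_m) = 189.0950  ⇒  Cov = 189.0950 / 6 = 31.5158
Σ(R_m − R̄_m)² = 197.9350  ⇒  Var(R_m) = 197.9350 / 6 = 32.9892
β = Cov / Var(R_m) = 31.5158 / 32.9892 = 0.9553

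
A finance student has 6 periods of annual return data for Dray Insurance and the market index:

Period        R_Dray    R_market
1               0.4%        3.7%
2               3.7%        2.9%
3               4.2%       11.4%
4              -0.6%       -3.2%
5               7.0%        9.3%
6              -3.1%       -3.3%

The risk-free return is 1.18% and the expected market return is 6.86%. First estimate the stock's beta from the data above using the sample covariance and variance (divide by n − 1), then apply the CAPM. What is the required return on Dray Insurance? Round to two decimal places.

Mean R_i = (0.4 + 3.7 + 4.2 − 0.6 + 7.0 − 3.1) / 6 = 1.9333%
Mean R_m = (3.7 + 2.9 + 11.4 − 3.2 + 9.3 − 3.3) / 6 = 3.4667%
Σ(R_i − R̄_i)(R_m − R̄_m) = 97.1267  ⇒  Cov = 97.1267 / 5 = 19.4253
Σ(R_m − R̄_m)² = 187.5733  ⇒  Var(R_m) = 187.5733 / 5 = 37.5147
β = Cov / Var(R_m) = 19.4253 / 37.5147 = 0.5178
MRP = 6.86% − 1.18% = 5.68%
E(R) = R_f + β × MRP = 1.18% + 0.5178 × 5.68% = 4.12%

4.12%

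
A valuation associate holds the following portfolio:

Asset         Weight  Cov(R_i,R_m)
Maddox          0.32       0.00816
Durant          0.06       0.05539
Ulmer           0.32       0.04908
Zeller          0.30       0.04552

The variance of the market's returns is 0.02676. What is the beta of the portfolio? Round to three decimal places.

β_Maddox = 0.00816 / 0.02676 = 0.3049
β_Durant = 0.05539 / 0.02676 = 2.0699
β_Ulmer = 0.04908 / 0.02676 = 1.8341
β_Zeller = 0.04552 / 0.02676 = 1.7010
β_P = Σ w_i β_i = 0.32×0.3049 + 0.06×2.0699 + 0.32×1.8341 + 0.30×1.7010 = 1.3190

1.319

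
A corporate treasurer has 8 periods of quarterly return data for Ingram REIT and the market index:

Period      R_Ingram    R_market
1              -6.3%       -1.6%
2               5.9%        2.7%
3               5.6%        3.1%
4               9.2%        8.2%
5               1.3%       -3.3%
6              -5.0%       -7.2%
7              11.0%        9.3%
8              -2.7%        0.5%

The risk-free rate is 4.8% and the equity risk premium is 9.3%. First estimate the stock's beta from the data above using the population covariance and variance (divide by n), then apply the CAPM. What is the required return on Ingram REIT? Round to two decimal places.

Mean R_i = (-6.3 + 5.9 + 5.6 + 9.2 + 1.3 − 5.0 + 11.0 − 2.7) / 8 = 2.3750%
Mean R_m = (-1.6 + 2.7 + 3.1 + 8.2 − 3.3 − 7.2 + 9.3 + 0.5) / 8 = 1.4625%
Σ(R_i − R̄_i)(R_m − R̄_m) = 223.6825  ⇒  Cov = 223.6825 / 8 = 27.9603
Σ(R_m − R̄_m)² = 219.0588  ⇒  Var(R_m) = 219.0588 / 8 = 27.3824
β = Cov / Var(R_m) = 27.9603 / 27.3824 = 1.0211
E(R) = R_f + β × MRP = 4.8% + 1.0211 × 9.3% = 14.30%

14.30%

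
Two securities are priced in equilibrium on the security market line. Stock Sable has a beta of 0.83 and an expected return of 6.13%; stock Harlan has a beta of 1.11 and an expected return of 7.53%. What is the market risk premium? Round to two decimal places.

Both satisfy E(R) = R_f + β·MRP, so the slope of the SML is
MRP = (7.53% − 6.13%) / (1.11 − 0.83) = 1.40% / 0.28 = 5.0000%

5.00%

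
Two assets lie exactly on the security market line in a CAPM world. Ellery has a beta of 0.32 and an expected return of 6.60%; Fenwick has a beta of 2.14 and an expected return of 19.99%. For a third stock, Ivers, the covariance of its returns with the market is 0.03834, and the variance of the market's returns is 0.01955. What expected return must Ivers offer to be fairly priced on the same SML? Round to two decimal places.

18.67%

MRP = (19.99% − 6.60%) / (2.14 − 0.32) = 7.3571%
R_f = 6.60% − 0.32 × 7.3571% = 4.2457%
β_Ivers = Cov / Var(R_m) = 0.03834 / 0.01955 = 1.9611
E(R_Ivers) = R_f + β × MRP = 4.2457% + 1.9611 × 7.3571% = 18.67%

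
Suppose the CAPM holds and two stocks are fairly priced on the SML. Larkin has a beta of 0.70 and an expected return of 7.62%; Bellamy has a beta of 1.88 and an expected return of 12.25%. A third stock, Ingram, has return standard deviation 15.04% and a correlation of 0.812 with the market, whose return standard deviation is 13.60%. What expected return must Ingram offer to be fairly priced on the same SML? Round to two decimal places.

8.40%

MRP = (12.25% − 7.62%) / (1.88 − 0.70) = 3.9237%
R_f = 7.62% − 0.70 × 3.9237% = 4.8734%
β_Ingram = ρ·σ_i/σ_m = 0.812 × 15.04 / 13.60 = 0.8980
E(R_Ingram) = R_f + β × MRP = 4.8734% + 0.8980 × 3.9237% = 8.40%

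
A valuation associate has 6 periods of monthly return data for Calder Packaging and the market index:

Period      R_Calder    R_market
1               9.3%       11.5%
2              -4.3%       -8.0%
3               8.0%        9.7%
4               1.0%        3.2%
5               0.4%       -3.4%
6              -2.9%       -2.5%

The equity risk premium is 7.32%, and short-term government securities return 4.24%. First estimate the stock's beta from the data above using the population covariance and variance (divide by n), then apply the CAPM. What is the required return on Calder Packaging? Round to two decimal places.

9.31%

Mean R_i = (9.3 − 4.3 + 8.0 + 1.0 + 0.4 − 2.9) / 6 = 1.9167%
Mean R_m = (11.5 − 8.0 + 9.7 + 3.2 − 3.4 − 2.5) / 6 = 1.7500%
Σ(R_i − R̄_i)(R_m − R̄_m) = 207.9150  ⇒  Cov = 207.9150 / 6 = 34.6525
Σ(R_m − R̄_m)² = 300.0150  ⇒  Var(R_m) = 300.0150 / 6 = 50.0025
β = Cov / Var(R_m) = 34.6525 / 50.0025 = 0.6930
E(R) = R_f + β × MRP = 4.24% + 0.6930 × 7.32% = 9.31%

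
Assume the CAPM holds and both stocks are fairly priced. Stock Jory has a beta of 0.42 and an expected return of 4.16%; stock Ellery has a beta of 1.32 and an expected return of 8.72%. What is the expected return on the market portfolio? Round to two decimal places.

7.10%

Both satisfy E(R) = R_f + β·MRP, so the slope of the SML is
MRP = (8.72% − 4.16%) / (1.32 − 0.42) = 4.56% / 0.90 = 5.0667%
R_f = E(R_Jory) − β_Jory·MRP = 4.16% − 0.42 × 5.0667% = 2.0320%
E(R_m) = R_f + MRP = 2.0320% + 5.0667% = 7.10%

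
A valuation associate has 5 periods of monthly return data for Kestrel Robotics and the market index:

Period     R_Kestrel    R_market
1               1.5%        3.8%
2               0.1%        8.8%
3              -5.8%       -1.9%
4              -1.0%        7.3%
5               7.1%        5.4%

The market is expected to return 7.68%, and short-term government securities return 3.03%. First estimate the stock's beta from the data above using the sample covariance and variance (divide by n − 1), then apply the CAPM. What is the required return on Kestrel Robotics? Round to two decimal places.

5.73%

Mean R_i = (1.5 + 0.1 − 5.8 − 1.0 + 7.1) / 5 = 0.3800%
Mean R_m = (3.8 + 8.8 − 1.9 + 7.3 + 5.4) / 5 = 4.6800%
Σ(R_i − R̄_i)(R_m − R̄_m) = 39.7480  ⇒  Cov = 39.7480 / 4 = 9.9370
Σ(R_m − R̄_m)² = 68.4280  ⇒  Var(R_m) = 68.4280 / 4 = 17.1070
β = Cov / Var(R_m) = 9.9370 / 17.1070 = 0.5809
MRP = 7.68% − 3.03% = 4.65%
E(R) = R_f + β × MRP = 3.03% + 0.5809 × 4.65% = 5.73%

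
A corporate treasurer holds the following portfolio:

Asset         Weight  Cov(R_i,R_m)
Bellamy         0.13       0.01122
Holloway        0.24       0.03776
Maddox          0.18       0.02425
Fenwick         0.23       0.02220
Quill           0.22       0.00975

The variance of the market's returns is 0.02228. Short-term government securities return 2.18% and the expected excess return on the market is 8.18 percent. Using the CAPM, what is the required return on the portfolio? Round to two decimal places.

10.31%

β_Bellamy = 0.01122 / 0.02228 = 0.5036
β_Holloway = 0.03776 / 0.02228 = 1.6948
β_Maddox = 0.02425 / 0.02228 = 1.0884
β_Fenwick = 0.02220 / 0.02228 = 0.9964
β_Quill = 0.00975 / 0.02228 = 0.4376
β_P = Σ w_i β_i = 0.13×0.5036 + 0.24×1.6948 + 0.18×1.0884 + 0.23×0.9964 + 0.22×0.4376 = 0.9936
E(R_P) = R_f + β_P × MRP = 2.18% + 0.9936 × 8.18% = 10.31%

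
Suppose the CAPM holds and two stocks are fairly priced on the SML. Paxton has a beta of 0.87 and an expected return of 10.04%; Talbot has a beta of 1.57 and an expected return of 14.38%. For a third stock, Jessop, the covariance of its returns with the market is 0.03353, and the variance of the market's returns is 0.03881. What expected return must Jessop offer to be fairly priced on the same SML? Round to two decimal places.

MRP = (14.38% − 10.04%) / (1.57 − 0.87) = 6.2000%
R_f = 10.04% − 0.87 × 6.2000% = 4.6460%
β_Jessop = Cov / Var(R_m) = 0.03353 / 0.03881 = 0.8640
E(R_Jessop) = R_f + β × MRP = 4.6460% + 0.8640 × 6.2000% = 10.00%

10.00%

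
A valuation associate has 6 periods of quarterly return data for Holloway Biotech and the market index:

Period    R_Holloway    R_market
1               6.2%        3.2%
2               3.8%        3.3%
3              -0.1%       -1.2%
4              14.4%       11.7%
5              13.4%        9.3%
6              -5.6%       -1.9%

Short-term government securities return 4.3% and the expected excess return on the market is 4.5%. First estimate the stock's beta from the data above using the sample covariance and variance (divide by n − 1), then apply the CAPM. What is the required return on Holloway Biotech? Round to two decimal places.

10.46%

Mean R_i = (6.2 + 3.8 − 0.1 + 14.4 + 13.4 − 5.6) / 6 = 5.3500%
Mean R_m = (3.2 + 3.3 − 1.2 + 11.7 + 9.3 − 1.9) / 6 = 4.0667%
Σ(R_i − R̄_i)(R_m − R̄_m) = 205.7000  ⇒  Cov = 205.7000 / 5 = 41.1400
Σ(R_m − R̄_m)² = 150.3333  ⇒  Var(R_m) = 150.3333 / 5 = 30.0667
β = Cov / Var(R_m) = 41.1400 / 30.0667 = 1.3683
E(R) = R_f + β × MRP = 4.3% + 1.3683 × 4.5% = 10.46%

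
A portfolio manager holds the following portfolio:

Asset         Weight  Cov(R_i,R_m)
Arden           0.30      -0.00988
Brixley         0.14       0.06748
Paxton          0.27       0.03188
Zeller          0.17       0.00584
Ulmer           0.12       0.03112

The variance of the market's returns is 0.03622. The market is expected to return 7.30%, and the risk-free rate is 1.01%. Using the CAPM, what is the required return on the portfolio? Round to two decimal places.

β_Arden = -0.00988 / 0.03622 = -0.2728
β_Brixley = 0.06748 / 0.03622 = 1.8631
β_Paxton = 0.03188 / 0.03622 = 0.8802
β_Zeller = 0.00584 / 0.03622 = 0.1612
β_Ulmer = 0.03112 / 0.03622 = 0.8592
β_P = Σ w_i β_i = 0.30×-0.2728 + 0.14×1.8631 + 0.27×0.8802 + 0.17×0.1612 + 0.12×0.8592 = 0.5472
MRP = 7.30% − 1.01% = 6.29%
E(R_P) = R_f + β_P × MRP = 1.01% + 0.5472 × 6.29% = 4.45%

4.45%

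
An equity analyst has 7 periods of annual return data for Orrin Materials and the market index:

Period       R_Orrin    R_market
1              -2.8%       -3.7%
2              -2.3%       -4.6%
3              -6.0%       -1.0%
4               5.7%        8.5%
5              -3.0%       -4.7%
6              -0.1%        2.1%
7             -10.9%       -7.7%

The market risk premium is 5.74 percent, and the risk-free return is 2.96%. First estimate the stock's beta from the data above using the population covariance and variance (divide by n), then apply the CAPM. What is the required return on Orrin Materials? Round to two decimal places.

Mean R_i = (-2.8 − 2.3 − 6.0 + 5.7 − 3.0 − 0.1 − 10.9) / 7 = -2.7714%
Mean R_m = (-3.7 − 4.6 − 1.0 + 8.5 − 4.7 + 2.1 − 7.7) / 7 = -1.5857%
Σ(R_i − R̄_i)(R_m − R̄_m) = 142.4471  ⇒  Cov = 142.4471 / 7 = 20.3496
Σ(R_m − R̄_m)² = 176.2886  ⇒  Var(R_m) = 176.2886 / 7 = 25.1841
β = Cov / Var(R_m) = 20.3496 / 25.1841 = 0.8080
E(R) = R_f + β × MRP = 2.96% + 0.8080 × 5.74% = 7.60%

7.60%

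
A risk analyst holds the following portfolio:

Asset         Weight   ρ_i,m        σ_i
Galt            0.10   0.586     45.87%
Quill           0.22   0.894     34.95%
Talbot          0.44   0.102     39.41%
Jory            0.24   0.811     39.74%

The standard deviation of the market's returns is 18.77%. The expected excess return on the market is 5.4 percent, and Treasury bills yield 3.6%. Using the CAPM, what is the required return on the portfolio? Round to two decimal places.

β_Galt = 0.586 × 45.87% / 18.77% = 1.4321
β_Quill = 0.894 × 34.95% / 18.77% = 1.6646
β_Talbot = 0.102 × 39.41% / 18.77% = 0.2142
β_Jory = 0.811 × 39.74% / 18.77% = 1.7171
β_P = Σ w_i β_i = 0.10×1.4321 + 0.22×1.6646 + 0.44×0.2142 + 0.24×1.7171 = 1.0158
E(R_P) = R_f + β_P × MRP = 3.6% + 1.0158 × 5.4% = 9.09%

9.09%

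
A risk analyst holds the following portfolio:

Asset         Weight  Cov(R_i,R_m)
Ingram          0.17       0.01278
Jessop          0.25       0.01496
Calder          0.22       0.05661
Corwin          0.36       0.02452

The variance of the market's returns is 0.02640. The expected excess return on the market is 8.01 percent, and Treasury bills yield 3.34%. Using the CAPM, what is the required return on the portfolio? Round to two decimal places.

β_Ingram = 0.01278 / 0.02640 = 0.4841
β_Jessop = 0.01496 / 0.02640 = 0.5667
β_Calder = 0.05661 / 0.02640 = 2.1443
β_Corwin = 0.02452 / 0.02640 = 0.9288
β_P = Σ w_i β_i = 0.17×0.4841 + 0.25×0.5667 + 0.22×2.1443 + 0.36×0.9288 = 1.0301
E(R_P) = R_f + β_P × MRP = 3.34% + 1.0301 × 8.01% = 11.59%

11.59%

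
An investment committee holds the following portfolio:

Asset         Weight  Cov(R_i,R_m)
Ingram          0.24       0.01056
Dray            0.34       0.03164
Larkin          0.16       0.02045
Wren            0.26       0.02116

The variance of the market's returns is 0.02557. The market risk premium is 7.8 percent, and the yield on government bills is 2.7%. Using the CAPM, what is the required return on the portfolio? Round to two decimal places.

β_Ingram = 0.01056 / 0.02557 = 0.4130
β_Dray = 0.03164 / 0.02557 = 1.2374
β_Larkin = 0.02045 / 0.02557 = 0.7998
β_Wren = 0.02116 / 0.02557 = 0.8275
β_P = Σ w_i β_i = 0.24×0.4130 + 0.34×1.2374 + 0.16×0.7998 + 0.26×0.8275 = 0.8630
E(R_P) = R_f + β_P × MRP = 2.7% + 0.8630 × 7.8% = 9.43%

9.43%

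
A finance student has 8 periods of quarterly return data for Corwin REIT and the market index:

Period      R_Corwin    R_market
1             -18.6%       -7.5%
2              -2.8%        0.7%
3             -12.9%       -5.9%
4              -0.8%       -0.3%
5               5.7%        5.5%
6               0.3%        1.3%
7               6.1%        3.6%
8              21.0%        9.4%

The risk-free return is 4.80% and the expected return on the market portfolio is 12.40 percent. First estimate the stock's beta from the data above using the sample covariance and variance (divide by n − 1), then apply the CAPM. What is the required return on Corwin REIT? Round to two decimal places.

Mean R_i = (-18.6 − 2.8 − 12.9 − 0.8 + 5.7 + 0.3 + 6.1 + 21.0) / 8 = -0.2500%
Mean R_m = (-7.5 + 0.7 − 5.9 − 0.3 + 5.5 + 1.3 + 3.6 + 9.4) / 8 = 0.8500%
Σ(R_i − R̄_i)(R_m − R̄_m) = 466.6900  ⇒  Cov = 466.6900 / 7 = 66.6700
Σ(R_m − R̄_m)² = 219.1200  ⇒  Var(R_m) = 219.1200 / 7 = 31.3029
β = Cov / Var(R_m) = 66.6700 / 31.3029 = 2.1298
MRP = 12.40% − 4.80% = 7.60%
E(R) = R_f + β × MRP = 4.80% + 2.1298 × 7.60% = 20.99%

20.99%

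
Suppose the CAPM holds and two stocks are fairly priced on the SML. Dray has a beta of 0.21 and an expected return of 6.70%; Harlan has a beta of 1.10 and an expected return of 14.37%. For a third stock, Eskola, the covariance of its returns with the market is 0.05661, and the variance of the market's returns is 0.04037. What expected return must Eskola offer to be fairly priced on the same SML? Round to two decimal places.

16.98%

MRP = (14.37% − 6.70%) / (1.10 − 0.21) = 8.6180%
R_f = 6.70% − 0.21 × 8.6180% = 4.8902%
β_Eskola = Cov / Var(R_m) = 0.05661 / 0.04037 = 1.4023
E(R_Eskola) = R_f + β × MRP = 4.8902% + 1.4023 × 8.6180% = 16.98%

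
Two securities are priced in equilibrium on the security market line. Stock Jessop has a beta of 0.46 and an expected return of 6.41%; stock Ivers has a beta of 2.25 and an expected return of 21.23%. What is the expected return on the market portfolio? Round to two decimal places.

10.88%

Both satisfy E(R) = R_f + β·MRP, so the slope of the SML is
MRP = (21.23% − 6.41%) / (2.25 − 0.46) = 14.82% / 1.79 = 8.2793%
R_f = E(R_Jessop) − β_Jessop·MRP = 6.41% − 0.46 × 8.2793% = 2.6015%
E(R_m) = R_f + MRP = 2.6015% + 8.2793% = 10.88%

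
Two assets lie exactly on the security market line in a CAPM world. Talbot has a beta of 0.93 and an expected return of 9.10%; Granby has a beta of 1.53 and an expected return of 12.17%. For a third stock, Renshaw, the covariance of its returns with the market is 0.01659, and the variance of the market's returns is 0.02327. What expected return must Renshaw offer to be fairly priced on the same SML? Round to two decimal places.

7.99%

MRP = (12.17% − 9.10%) / (1.53 − 0.93) = 5.1167%
R_f = 9.10% − 0.93 × 5.1167% = 4.3415%
β_Renshaw = Cov / Var(R_m) = 0.01659 / 0.02327 = 0.7129
E(R_Renshaw) = R_f + β × MRP = 4.3415% + 0.7129 × 5.1167% = 7.99%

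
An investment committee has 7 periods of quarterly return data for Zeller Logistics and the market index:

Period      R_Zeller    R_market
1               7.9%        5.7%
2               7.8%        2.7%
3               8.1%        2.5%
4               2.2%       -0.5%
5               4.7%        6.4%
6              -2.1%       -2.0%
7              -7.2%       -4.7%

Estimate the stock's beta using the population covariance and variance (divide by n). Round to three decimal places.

1.240

Mean R_i = (7.9 + 7.8 + 8.1 + 2.2 + 4.7 − 2.1 − 7.2) / 7 = 3.0571%
Mean R_m = (5.7 + 2.7 + 2.5 − 0.5 + 6.4 − 2.0 − 4.7) / 7 = 1.4429%
Σ(R_i − R̄_i)(R_m − R̄_m) = 122.4829  ⇒  Cov = 122.4829 / 7 = 17.4976
Σ(R_m − R̄_m)² = 98.7571  ⇒  Var(R_m) = 98.7571 / 7 = 14.1082
β = Cov / Var(R_m) = 17.4976 / 14.1082 = 1.2402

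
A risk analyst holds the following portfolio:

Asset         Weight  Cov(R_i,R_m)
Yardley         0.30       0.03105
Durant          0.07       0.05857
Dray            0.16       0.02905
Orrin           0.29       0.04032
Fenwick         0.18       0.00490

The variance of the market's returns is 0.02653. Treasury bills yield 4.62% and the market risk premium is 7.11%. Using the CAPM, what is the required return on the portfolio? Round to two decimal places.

12.83%

β_Yardley = 0.03105 / 0.02653 = 1.1704
β_Durant = 0.05857 / 0.02653 = 2.2077
β_Dray = 0.02905 / 0.02653 = 1.0950
β_Orrin = 0.04032 / 0.02653 = 1.5198
β_Fenwick = 0.00490 / 0.02653 = 0.1847
β_P = Σ w_i β_i = 0.30×1.1704 + 0.07×2.2077 + 0.16×1.0950 + 0.29×1.5198 + 0.18×0.1847 = 1.1548
E(R_P) = R_f + β_P × MRP = 4.62% + 1.1548 × 7.11% = 12.83%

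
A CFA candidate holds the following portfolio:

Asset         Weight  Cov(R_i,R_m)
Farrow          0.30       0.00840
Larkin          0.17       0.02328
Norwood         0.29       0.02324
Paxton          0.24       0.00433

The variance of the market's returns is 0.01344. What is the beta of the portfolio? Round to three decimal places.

β_Farrow = 0.00840 / 0.01344 = 0.6250
β_Larkin = 0.02328 / 0.01344 = 1.7321
β_Norwood = 0.02324 / 0.01344 = 1.7292
β_Paxton = 0.00433 / 0.01344 = 0.3222
β_P = Σ w_i β_i = 0.30×0.6250 + 0.17×1.7321 + 0.29×1.7292 + 0.24×0.3222 = 1.0608

1.061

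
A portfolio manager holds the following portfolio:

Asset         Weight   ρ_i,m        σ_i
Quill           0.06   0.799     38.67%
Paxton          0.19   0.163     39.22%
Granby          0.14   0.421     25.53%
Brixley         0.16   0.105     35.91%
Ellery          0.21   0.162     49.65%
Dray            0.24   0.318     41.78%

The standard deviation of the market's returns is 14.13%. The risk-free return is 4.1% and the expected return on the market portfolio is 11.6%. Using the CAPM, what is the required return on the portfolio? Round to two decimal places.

β_Quill = 0.799 × 38.67% / 14.13% = 2.1866
β_Paxton = 0.163 × 39.22% / 14.13% = 0.4524
β_Granby = 0.421 × 25.53% / 14.13% = 0.7607
β_Brixley = 0.105 × 35.91% / 14.13% = 0.2668
β_Ellery = 0.162 × 49.65% / 14.13% = 0.5692
β_Dray = 0.318 × 41.78% / 14.13% = 0.9403
β_P = Σ w_i β_i = 0.06×2.1866 + 0.19×0.4524 + 0.14×0.7607 + 0.16×0.2668 + 0.21×0.5692 + 0.24×0.9403 = 0.7115
MRP = 11.6% − 4.1% = 7.50%
E(R_P) = R_f + β_P × MRP = 4.1% + 0.7115 × 7.5% = 9.44%

9.44%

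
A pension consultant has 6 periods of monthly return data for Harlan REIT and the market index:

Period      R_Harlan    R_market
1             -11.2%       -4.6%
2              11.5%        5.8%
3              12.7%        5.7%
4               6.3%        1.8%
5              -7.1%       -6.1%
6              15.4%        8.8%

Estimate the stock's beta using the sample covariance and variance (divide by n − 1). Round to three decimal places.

1.789

Mean R_i = (-11.2 + 11.5 + 12.7 + 6.3 − 7.1 + 15.4) / 6 = 4.6000%
Mean R_m = (-4.6 + 5.8 + 5.7 + 1.8 − 6.1 + 8.8) / 6 = 1.9000%
Σ(R_i − R̄_i)(R_m − R̄_m) = 328.3400  ⇒  Cov = 328.3400 / 5 = 65.6680
Σ(R_m − R̄_m)² = 183.5200  ⇒  Var(R_m) = 183.5200 / 5 = 36.7040
β = Cov / Var(R_m) = 65.6680 / 36.7040 = 1.7891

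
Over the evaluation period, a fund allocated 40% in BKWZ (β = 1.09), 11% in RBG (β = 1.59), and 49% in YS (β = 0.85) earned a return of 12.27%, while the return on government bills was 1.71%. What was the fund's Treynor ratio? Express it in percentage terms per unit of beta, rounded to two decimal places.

β_P = 0.40×1.09 + 0.11×1.59 + 0.49×0.85 = 1.0274
Treynor = (R_P − R_f) / β_P = (12.27% − 1.71%) / 1.0274 = 10.56% / 1.0274 = 10.28%

10.28%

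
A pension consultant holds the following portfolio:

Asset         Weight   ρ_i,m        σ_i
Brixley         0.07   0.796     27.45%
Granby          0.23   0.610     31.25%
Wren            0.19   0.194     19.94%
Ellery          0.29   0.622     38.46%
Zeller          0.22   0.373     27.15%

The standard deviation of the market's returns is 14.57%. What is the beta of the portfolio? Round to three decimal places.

β_Brixley = 0.796 × 27.45% / 14.57% = 1.4997
β_Granby = 0.610 × 31.25% / 14.57% = 1.3083
β_Wren = 0.194 × 19.94% / 14.57% = 0.2655
β_Ellery = 0.622 × 38.46% / 14.57% = 1.6419
β_Zeller = 0.373 × 27.15% / 14.57% = 0.6951
β_P = Σ w_i β_i = 0.07×1.4997 + 0.23×1.3083 + 0.19×0.2655 + 0.29×1.6419 + 0.22×0.6951 = 1.0854

1.085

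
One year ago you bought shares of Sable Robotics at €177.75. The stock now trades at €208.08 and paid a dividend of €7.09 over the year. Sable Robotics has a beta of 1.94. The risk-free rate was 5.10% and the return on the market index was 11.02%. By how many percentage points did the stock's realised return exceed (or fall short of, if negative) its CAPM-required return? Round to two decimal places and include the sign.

Realised HPR = (P1 + D1 − P0) / P0 = (208.08 + 7.09 − 177.75) / 177.75 = 37.42 / 177.75 = 21.0520%
MRP = 11.02% − 5.10% = 5.92%
CAPM required = R_f + β·MRP = 5.10% + 1.94 × 5.92% = 16.5848%
α = realised − required = 21.0520% − 16.5848% = +4.47%

+4.47%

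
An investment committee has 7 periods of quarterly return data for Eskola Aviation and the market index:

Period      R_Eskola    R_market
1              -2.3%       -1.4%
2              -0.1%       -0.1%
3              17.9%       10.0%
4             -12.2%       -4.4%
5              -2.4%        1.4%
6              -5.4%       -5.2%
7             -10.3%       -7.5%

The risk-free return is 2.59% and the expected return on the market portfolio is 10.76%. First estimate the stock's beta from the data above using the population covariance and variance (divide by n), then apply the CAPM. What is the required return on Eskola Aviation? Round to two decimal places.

Mean R_i = (-2.3 − 0.1 + 17.9 − 12.2 − 2.4 − 5.4 − 10.3) / 7 = -2.1143%
Mean R_m = (-1.4 − 0.1 + 10.0 − 4.4 + 1.4 − 5.2 − 7.5) / 7 = -1.0286%
Σ(R_i − R̄_i)(R_m − R̄_m) = 322.6571  ⇒  Cov = 322.6571 / 7 = 46.0939
Σ(R_m − R̄_m)² = 199.1743  ⇒  Var(R_m) = 199.1743 / 7 = 28.4535
β = Cov / Var(R_m) = 46.0939 / 28.4535 = 1.6200
MRP = 10.76% − 2.59% = 8.17%
E(R) = R_f + β × MRP = 2.59% + 1.6200 × 8.17% = 15.83%

15.83%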